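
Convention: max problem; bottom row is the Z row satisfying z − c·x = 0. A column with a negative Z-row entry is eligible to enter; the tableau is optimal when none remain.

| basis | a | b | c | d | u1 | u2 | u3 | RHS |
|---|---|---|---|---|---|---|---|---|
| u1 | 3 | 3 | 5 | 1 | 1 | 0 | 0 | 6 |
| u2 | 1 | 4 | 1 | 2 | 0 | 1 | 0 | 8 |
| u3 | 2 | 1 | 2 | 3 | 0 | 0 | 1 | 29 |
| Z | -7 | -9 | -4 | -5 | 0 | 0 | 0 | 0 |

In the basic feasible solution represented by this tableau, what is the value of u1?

6

u1 is basic (row 1); its value is the RHS of that row, 6.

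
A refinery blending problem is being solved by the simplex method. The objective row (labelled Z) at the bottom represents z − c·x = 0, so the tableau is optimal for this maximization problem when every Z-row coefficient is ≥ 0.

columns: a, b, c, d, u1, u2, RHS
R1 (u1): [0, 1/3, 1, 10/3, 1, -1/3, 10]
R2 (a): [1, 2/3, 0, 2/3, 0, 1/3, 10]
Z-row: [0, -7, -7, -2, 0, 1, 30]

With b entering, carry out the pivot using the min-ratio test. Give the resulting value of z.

135

Ratio test on column b — row 1: 10/(1/3) = 30; row 2: 10/(2/3) = 15. Minimum is 15 at row 2 (a leaves); pivot element 2/3.
Pivot on row 2; the Z-row RHS becomes 30 − (-7)·15 = 135.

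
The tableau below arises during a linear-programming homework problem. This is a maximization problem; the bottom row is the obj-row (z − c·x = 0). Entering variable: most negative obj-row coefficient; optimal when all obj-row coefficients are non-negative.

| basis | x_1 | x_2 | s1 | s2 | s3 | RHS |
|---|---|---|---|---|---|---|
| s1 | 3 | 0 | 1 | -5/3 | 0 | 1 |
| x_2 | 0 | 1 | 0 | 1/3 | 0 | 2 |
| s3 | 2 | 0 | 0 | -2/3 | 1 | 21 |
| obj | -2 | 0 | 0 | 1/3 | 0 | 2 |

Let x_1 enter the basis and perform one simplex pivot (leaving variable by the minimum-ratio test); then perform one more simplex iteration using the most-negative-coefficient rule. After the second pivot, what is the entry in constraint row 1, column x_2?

Ratio test on column x_1 — row 1: 1/3 = 1/3; row 2: entry 0 ≤ 0; row 3: 21/2 = 21/2. Minimum is 1/3 at row 1 (s1 leaves); pivot element 3.
Divide row 1 by 3; eliminate column x_1 from the other rows.
Second iteration: most negative obj-row entry is -7/9 in column s2, so s2 enters.
Ratio test on column s2 — row 1: entry -5/9 ≤ 0; row 2: 2/(1/3) = 6; row 3: (61/3)/(4/9) = 183/4. Minimum is 6 at row 2 (x_2 leaves); pivot element 1/3.
Divide row 2 by 1/3; eliminate column s2 from the other rows.
After both pivots, the entry at constraint row 1, column x_2 is 5/3.

5/3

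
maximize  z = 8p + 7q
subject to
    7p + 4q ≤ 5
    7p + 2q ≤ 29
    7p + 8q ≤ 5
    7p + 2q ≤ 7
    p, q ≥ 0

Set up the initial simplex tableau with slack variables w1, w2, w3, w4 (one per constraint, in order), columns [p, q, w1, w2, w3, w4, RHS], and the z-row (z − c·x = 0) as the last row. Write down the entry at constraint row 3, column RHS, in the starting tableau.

The RHS of constraint 3 is b_3 = 5.

5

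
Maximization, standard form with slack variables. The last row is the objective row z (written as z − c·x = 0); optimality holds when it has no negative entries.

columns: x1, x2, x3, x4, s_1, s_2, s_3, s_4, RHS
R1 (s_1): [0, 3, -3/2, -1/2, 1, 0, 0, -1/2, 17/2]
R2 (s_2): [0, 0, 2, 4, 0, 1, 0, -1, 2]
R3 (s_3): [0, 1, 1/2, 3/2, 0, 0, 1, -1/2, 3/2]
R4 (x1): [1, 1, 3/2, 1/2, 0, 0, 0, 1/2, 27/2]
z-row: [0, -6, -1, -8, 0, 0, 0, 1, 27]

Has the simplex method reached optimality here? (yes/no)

The z-row has a negative entry -8 in column x4, so it is not optimal.

no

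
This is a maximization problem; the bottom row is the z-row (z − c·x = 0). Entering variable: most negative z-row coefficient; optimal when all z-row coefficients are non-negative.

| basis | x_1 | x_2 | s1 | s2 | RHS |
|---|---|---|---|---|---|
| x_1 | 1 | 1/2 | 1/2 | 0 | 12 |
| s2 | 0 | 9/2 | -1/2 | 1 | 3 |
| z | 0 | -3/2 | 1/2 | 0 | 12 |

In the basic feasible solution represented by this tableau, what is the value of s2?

3

s2 is basic (row 2); its value is the RHS of that row, 3.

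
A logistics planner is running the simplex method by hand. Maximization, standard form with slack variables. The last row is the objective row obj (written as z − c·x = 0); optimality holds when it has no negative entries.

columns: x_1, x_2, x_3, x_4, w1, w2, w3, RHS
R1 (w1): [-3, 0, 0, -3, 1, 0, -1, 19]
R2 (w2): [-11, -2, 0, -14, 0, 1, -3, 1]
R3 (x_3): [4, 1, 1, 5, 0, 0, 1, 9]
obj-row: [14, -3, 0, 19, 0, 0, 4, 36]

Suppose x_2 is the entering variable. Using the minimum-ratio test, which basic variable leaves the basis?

Column x_2 entries and ratios — w1: 0 ≤ 0, skip; w2: -2 ≤ 0, skip; x_3: 9/1 = 9.
Smallest ratio is 9 in the row of x_3, so x_3 leaves.

x_3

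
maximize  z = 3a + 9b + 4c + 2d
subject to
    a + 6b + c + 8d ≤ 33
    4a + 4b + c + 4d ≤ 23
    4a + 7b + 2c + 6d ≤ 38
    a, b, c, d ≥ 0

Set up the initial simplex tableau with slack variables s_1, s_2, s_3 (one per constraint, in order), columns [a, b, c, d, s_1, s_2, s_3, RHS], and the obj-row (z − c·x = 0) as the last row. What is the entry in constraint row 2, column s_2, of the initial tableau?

Slack s_2 belongs to constraint 2; its column is the unit vector e_2, so the entry in row 2 is 1.

1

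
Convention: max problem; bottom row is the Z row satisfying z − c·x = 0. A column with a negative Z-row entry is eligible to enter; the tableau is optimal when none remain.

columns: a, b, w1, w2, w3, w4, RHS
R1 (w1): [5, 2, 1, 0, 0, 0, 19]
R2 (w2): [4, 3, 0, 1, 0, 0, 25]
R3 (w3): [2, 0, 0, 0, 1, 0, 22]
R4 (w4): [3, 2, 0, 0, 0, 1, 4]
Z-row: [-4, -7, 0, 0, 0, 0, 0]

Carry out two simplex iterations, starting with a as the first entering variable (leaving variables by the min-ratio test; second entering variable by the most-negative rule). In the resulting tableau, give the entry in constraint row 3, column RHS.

Ratio test on column a — row 1: 19/5 = 19/5; row 2: 25/4 = 25/4; row 3: 22/2 = 11; row 4: 4/3 = 4/3. Minimum is 4/3 at row 4 (w4 leaves); pivot element 3.
Divide row 4 by 3; eliminate column a from the other rows.
Second iteration: most negative Z-row entry is -13/3 in column b, so b enters.
Ratio test on column b — row 1: entry -4/3 ≤ 0; row 2: (59/3)/(1/3) = 59; row 3: entry -4/3 ≤ 0; row 4: (4/3)/(2/3) = 2. Minimum is 2 at row 4 (a leaves); pivot element 2/3.
Divide row 4 by 2/3; eliminate column b from the other rows.
After both pivots, the entry at constraint row 3, column RHS is 22.

22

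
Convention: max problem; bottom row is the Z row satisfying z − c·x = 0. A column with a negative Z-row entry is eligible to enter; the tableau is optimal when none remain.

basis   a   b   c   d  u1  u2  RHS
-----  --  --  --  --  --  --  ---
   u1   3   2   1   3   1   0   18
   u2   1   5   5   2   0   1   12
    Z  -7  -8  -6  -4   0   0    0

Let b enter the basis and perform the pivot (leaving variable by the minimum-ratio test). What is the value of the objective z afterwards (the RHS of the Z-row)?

Ratio test on column b — row 1: 18/2 = 9; row 2: 12/5 = 12/5. Minimum is 12/5 at row 2 (u2 leaves); pivot element 5.
Pivot on row 2; the Z-row RHS becomes 0 − (-8)·(12/5) = 96/5.

96/5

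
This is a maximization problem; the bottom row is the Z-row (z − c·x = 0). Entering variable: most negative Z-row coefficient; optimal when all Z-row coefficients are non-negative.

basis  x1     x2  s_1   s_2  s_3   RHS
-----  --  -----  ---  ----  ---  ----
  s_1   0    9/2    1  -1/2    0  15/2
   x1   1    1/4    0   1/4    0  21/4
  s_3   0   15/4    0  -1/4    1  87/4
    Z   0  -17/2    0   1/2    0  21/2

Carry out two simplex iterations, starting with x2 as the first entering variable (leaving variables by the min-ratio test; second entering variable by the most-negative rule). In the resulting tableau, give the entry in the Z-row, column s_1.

Ratio test on column x2 — row 1: (15/2)/(9/2) = 5/3; row 2: (21/4)/(1/4) = 21; row 3: (87/4)/(15/4) = 29/5. Minimum is 5/3 at row 1 (s_1 leaves); pivot element 9/2.
Divide row 1 by 9/2; eliminate column x2 from the other rows.
Second iteration: most negative Z-row entry is -4/9 in column s_2, so s_2 enters.
Ratio test on column s_2 — row 1: entry -1/9 ≤ 0; row 2: (29/6)/(5/18) = 87/5; row 3: (31/2)/(1/6) = 93. Minimum is 87/5 at row 2 (x1 leaves); pivot element 5/18.
Divide row 2 by 5/18; eliminate column s_2 from the other rows.
After both pivots, the entry at the Z-row, column s_1 is 9/5.

9/5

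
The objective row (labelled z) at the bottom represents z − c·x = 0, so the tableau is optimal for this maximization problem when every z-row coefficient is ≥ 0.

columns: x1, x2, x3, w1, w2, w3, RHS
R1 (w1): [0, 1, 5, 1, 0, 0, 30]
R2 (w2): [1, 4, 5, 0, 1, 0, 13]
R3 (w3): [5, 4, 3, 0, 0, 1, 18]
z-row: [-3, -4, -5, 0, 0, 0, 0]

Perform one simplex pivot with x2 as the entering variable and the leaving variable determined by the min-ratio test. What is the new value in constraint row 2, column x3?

5/4

Ratio test on column x2 — row 1: 30/1 = 30; row 2: 13/4 = 13/4; row 3: 18/4 = 9/2. Minimum is 13/4 at row 2 (w2 leaves); pivot element 4.
Divide row 2 by 4; eliminate column x2 from the other rows.
In the new row 2, the x3 entry is the old entry divided by the pivot: 5/4 = 5/4.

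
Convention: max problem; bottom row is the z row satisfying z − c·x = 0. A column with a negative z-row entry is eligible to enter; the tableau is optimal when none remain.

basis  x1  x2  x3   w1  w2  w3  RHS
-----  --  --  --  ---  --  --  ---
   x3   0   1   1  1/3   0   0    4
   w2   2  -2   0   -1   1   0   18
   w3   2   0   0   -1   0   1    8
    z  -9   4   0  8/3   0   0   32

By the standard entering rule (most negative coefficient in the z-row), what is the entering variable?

Negative z-row entries: x1: -9.
The most negative is -9 in column x1, so x1 enters.

x1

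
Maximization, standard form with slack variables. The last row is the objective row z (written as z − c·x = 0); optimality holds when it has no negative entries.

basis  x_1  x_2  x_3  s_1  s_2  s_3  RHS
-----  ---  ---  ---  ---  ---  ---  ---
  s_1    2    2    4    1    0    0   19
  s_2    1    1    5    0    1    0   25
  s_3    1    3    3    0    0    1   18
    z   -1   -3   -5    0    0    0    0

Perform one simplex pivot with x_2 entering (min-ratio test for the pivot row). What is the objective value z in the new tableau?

18

Ratio test on column x_2 — row 1: 19/2 = 19/2; row 2: 25/1 = 25; row 3: 18/3 = 6. Minimum is 6 at row 3 (s_3 leaves); pivot element 3.
Pivot on row 3; the z-row RHS becomes 0 − (-3)·6 = 18.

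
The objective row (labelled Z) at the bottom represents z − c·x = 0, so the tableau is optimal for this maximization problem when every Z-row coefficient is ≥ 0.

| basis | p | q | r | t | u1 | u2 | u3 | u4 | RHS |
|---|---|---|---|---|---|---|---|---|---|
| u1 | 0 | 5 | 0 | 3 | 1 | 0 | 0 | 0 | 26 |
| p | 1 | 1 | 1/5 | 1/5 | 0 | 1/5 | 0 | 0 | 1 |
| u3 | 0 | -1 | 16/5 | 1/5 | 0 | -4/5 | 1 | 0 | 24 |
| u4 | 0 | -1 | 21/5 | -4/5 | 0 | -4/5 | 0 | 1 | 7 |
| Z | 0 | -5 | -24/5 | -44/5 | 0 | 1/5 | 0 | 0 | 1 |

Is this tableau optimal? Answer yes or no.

The Z-row has a negative entry -44/5 in column t, so it is not optimal.

no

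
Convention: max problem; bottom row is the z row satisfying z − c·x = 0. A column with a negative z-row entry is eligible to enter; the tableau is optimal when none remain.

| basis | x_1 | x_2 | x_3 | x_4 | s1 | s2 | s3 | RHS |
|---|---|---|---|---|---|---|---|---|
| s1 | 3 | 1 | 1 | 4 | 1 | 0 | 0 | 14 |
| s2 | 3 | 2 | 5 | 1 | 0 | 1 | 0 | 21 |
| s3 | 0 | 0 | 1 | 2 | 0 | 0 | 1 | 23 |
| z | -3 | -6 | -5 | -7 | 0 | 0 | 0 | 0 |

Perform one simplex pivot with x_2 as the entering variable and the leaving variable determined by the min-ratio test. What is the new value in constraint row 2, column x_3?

5/2

Ratio test on column x_2 — row 1: 14/1 = 14; row 2: 21/2 = 21/2; row 3: entry 0 ≤ 0. Minimum is 21/2 at row 2 (s2 leaves); pivot element 2.
Divide row 2 by 2; eliminate column x_2 from the other rows.
In the new row 2, the x_3 entry is the old entry divided by the pivot: 5/2 = 5/2.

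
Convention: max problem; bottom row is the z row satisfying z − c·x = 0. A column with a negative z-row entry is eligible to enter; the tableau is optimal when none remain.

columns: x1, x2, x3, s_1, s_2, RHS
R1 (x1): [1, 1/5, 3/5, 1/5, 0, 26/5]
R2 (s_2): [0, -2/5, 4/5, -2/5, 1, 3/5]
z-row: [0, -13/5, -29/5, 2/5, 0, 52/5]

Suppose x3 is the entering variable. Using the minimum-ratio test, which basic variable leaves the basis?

s_2

Column x3 entries and ratios — x1: (26/5)/(3/5) = 26/3; s_2: (3/5)/(4/5) = 3/4.
Smallest ratio is 3/4 in the row of s_2, so s_2 leaves.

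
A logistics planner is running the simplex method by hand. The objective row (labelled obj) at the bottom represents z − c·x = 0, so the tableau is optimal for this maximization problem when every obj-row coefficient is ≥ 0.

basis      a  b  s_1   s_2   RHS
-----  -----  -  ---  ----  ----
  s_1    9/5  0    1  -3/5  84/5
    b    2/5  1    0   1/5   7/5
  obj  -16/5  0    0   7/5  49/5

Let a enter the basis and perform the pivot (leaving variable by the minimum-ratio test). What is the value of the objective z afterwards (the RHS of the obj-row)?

21

Ratio test on column a — row 1: (84/5)/(9/5) = 28/3; row 2: (7/5)/(2/5) = 7/2. Minimum is 7/2 at row 2 (b leaves); pivot element 2/5.
Pivot on row 2; the obj-row RHS becomes 49/5 − (-16/5)·(7/2) = 21.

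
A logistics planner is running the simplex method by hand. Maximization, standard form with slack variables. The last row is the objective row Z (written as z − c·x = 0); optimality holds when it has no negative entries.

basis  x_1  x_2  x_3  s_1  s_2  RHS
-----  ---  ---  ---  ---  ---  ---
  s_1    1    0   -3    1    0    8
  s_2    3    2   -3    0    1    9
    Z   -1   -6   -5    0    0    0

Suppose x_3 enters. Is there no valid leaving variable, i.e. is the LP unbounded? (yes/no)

Every constraint-row entry in column x_3 is ≤ 0, so increasing x_3 is unbounded.

yes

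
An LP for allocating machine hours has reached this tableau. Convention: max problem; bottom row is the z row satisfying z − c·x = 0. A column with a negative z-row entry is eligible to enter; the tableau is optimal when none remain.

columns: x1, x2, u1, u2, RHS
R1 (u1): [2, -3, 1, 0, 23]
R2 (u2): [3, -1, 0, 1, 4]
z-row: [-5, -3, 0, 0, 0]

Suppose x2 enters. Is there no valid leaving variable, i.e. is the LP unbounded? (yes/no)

Every constraint-row entry in column x2 is ≤ 0, so increasing x2 is unbounded.

yes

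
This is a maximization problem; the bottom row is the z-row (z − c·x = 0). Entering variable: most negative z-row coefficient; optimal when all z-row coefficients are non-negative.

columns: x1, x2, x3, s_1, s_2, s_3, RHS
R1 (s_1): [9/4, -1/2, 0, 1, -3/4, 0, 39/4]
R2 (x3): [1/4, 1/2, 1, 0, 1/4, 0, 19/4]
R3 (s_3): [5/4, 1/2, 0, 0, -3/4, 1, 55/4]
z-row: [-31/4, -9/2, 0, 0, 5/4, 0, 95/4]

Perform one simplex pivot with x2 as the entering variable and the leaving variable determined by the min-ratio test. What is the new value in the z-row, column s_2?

7/2

Ratio test on column x2 — row 1: entry -1/2 ≤ 0; row 2: (19/4)/(1/2) = 19/2; row 3: (55/4)/(1/2) = 55/2. Minimum is 19/2 at row 2 (x3 leaves); pivot element 1/2.
Divide row 2 by 1/2; eliminate column x2 from the other rows.
z-row update in column s_2: 5/4 − (-9/2)·(1/2) = 7/2.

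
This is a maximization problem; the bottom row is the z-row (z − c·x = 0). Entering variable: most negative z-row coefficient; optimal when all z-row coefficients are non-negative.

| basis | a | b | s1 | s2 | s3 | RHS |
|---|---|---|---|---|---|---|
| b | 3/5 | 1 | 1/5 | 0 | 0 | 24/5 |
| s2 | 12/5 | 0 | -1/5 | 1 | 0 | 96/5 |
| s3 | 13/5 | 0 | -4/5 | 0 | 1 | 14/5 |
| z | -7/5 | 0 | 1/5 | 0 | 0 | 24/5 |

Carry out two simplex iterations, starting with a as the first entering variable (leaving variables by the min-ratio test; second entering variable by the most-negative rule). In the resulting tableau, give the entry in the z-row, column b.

Ratio test on column a — row 1: (24/5)/(3/5) = 8; row 2: (96/5)/(12/5) = 8; row 3: (14/5)/(13/5) = 14/13. Minimum is 14/13 at row 3 (s3 leaves); pivot element 13/5.
Divide row 3 by 13/5; eliminate column a from the other rows.
Second iteration: most negative z-row entry is -3/13 in column s1, so s1 enters.
Ratio test on column s1 — row 1: (54/13)/(5/13) = 54/5; row 2: (216/13)/(7/13) = 216/7; row 3: entry -4/13 ≤ 0. Minimum is 54/5 at row 1 (b leaves); pivot element 5/13.
Divide row 1 by 5/13; eliminate column s1 from the other rows.
After both pivots, the entry at the z-row, column b is 3/5.

3/5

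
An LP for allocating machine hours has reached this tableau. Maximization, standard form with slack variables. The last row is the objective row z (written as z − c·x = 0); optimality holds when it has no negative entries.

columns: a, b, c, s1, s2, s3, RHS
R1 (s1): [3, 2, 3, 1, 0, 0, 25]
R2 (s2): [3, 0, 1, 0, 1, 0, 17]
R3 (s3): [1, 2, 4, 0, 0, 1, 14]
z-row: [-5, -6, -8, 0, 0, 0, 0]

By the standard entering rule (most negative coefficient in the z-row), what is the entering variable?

c

Negative z-row entries: a: -5, b: -6, c: -8.
The most negative is -8 in column c, so c enters.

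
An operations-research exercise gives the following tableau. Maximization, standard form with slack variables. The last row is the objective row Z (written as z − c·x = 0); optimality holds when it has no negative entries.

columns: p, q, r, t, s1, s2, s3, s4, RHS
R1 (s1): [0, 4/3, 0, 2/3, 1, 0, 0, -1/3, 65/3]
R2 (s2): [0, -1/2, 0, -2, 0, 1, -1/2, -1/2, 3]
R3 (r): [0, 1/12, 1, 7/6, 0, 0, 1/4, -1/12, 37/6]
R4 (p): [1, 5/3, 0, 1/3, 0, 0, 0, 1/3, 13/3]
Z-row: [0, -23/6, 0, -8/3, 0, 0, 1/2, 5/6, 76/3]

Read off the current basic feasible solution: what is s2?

3

s2 is basic (row 2); its value is the RHS of that row, 3.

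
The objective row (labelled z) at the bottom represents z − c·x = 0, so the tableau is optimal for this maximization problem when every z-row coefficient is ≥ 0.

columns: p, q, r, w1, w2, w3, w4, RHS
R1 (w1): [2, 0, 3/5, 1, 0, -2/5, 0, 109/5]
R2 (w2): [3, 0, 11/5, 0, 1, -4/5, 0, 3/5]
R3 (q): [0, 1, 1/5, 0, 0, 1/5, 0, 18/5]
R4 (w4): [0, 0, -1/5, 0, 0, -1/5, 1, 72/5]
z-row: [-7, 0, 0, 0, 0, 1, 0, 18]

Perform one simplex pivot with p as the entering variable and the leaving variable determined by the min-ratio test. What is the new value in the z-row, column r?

Ratio test on column p — row 1: (109/5)/2 = 109/10; row 2: (3/5)/3 = 1/5; row 3: entry 0 ≤ 0; row 4: entry 0 ≤ 0. Minimum is 1/5 at row 2 (w2 leaves); pivot element 3.
Divide row 2 by 3; eliminate column p from the other rows.
z-row update in column r: 0 − (-7)·(11/15) = 77/15.

77/15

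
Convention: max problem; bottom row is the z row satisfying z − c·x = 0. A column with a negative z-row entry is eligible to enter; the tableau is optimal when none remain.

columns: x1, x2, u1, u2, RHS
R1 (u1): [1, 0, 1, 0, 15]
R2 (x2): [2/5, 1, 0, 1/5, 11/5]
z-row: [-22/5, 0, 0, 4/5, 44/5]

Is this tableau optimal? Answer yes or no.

The z-row has a negative entry -22/5 in column x1, so it is not optimal.

no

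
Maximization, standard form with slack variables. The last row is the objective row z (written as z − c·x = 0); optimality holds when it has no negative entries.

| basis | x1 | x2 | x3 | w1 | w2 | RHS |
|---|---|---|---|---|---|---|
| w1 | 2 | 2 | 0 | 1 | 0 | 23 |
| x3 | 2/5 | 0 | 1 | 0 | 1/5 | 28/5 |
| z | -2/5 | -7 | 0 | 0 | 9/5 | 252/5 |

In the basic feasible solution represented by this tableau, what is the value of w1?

w1 is basic (row 1); its value is the RHS of that row, 23.

23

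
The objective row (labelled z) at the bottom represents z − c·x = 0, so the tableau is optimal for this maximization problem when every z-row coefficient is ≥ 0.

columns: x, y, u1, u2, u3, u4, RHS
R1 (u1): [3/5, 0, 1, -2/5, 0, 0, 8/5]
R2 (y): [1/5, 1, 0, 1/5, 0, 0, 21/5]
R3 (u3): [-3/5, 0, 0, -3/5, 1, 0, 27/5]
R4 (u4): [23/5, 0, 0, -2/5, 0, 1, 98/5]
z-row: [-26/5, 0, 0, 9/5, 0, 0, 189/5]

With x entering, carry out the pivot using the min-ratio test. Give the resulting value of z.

Ratio test on column x — row 1: (8/5)/(3/5) = 8/3; row 2: (21/5)/(1/5) = 21; row 3: entry -3/5 ≤ 0; row 4: (98/5)/(23/5) = 98/23. Minimum is 8/3 at row 1 (u1 leaves); pivot element 3/5.
Pivot on row 1; the z-row RHS becomes 189/5 − (-26/5)·(8/3) = 155/3.

155/3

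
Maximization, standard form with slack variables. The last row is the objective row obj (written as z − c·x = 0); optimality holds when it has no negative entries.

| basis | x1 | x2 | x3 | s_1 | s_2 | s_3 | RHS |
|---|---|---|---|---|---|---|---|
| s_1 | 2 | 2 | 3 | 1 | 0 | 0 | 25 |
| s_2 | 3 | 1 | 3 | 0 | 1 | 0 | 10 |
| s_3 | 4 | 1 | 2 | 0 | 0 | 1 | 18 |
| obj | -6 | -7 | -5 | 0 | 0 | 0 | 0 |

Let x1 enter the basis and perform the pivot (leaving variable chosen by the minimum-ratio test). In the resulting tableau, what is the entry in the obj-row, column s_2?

2

Ratio test on column x1 — row 1: 25/2 = 25/2; row 2: 10/3 = 10/3; row 3: 18/4 = 9/2. Minimum is 10/3 at row 2 (s_2 leaves); pivot element 3.
Divide row 2 by 3; eliminate column x1 from the other rows.
obj-row update in column s_2: 0 − (-6)·(1/3) = 2.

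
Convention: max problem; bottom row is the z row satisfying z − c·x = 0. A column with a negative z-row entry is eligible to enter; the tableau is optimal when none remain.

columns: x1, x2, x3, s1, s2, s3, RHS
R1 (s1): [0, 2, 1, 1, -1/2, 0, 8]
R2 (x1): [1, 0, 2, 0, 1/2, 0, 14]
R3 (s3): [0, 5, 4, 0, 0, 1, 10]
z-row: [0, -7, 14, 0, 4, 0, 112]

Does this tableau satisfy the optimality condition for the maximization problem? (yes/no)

The z-row has a negative entry -7 in column x2, so it is not optimal.

no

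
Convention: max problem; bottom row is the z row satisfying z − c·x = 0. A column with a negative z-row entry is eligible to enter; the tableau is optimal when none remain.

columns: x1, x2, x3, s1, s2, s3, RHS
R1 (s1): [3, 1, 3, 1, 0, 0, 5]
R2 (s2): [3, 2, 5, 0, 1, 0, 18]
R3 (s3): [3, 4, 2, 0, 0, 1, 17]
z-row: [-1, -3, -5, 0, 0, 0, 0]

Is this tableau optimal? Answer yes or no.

no

The z-row has a negative entry -5 in column x3, so it is not optimal.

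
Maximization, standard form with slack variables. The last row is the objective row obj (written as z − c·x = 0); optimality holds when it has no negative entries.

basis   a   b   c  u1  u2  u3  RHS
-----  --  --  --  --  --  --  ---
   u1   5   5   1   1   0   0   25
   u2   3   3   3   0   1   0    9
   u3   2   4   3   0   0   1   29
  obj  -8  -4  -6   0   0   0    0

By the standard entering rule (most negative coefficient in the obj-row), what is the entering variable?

Negative obj-row entries: a: -8, b: -4, c: -6.
The most negative is -8 in column a, so a enters.

a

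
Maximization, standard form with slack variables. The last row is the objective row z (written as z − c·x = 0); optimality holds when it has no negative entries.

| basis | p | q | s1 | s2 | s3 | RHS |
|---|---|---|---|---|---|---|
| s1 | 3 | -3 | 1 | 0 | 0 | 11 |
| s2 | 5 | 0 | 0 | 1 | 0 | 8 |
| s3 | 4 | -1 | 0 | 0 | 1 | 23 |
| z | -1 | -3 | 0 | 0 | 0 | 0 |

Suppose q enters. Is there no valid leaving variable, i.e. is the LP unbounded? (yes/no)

yes

Every constraint-row entry in column q is ≤ 0, so increasing q is unbounded.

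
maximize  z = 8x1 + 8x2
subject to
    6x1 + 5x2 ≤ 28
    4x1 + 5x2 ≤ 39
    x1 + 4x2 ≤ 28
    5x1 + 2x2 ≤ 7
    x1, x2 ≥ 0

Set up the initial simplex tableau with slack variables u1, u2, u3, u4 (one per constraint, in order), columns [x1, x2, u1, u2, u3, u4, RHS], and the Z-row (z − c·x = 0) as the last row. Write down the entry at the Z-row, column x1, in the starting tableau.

-8

The Z-row carries the negated objective coefficients: the x1 entry is -8.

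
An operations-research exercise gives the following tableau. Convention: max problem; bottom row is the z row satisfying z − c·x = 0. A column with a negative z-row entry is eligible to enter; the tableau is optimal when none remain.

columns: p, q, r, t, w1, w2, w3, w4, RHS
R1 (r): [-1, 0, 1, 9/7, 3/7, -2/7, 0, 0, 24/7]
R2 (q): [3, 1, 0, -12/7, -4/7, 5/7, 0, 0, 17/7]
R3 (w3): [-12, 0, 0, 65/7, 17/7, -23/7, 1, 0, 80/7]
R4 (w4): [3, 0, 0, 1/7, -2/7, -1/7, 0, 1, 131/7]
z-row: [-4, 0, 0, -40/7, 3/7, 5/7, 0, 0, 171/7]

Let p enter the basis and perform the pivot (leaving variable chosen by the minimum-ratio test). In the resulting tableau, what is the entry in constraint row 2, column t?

-4/7

Ratio test on column p — row 1: entry -1 ≤ 0; row 2: (17/7)/3 = 17/21; row 3: entry -12 ≤ 0; row 4: (131/7)/3 = 131/21. Minimum is 17/21 at row 2 (q leaves); pivot element 3.
Divide row 2 by 3; eliminate column p from the other rows.
In the new row 2, the t entry is the old entry divided by the pivot: (-12/7)/3 = -4/7.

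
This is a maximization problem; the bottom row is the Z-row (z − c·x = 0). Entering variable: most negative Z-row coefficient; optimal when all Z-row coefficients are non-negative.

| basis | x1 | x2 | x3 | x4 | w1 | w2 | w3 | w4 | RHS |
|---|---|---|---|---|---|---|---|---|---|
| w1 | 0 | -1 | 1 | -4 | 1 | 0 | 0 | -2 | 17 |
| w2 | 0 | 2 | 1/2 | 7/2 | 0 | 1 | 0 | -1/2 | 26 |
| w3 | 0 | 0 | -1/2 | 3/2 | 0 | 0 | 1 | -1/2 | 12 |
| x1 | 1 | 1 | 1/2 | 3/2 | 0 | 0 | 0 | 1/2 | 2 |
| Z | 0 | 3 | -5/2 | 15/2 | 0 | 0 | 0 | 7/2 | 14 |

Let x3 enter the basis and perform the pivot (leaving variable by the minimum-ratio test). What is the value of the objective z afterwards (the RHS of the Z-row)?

24

Ratio test on column x3 — row 1: 17/1 = 17; row 2: 26/(1/2) = 52; row 3: entry -1/2 ≤ 0; row 4: 2/(1/2) = 4. Minimum is 4 at row 4 (x1 leaves); pivot element 1/2.
Pivot on row 4; the Z-row RHS becomes 14 − (-5/2)·4 = 24.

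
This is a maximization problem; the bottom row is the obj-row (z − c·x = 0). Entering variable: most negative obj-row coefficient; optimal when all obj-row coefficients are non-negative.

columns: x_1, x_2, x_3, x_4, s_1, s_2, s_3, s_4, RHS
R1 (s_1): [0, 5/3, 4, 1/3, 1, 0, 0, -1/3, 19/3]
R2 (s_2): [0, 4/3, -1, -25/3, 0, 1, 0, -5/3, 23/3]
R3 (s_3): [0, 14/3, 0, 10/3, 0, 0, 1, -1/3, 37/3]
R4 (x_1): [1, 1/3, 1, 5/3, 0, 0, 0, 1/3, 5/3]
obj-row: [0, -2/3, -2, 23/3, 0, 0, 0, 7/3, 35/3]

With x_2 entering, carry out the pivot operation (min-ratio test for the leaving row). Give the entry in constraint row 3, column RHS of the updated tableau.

37/14

Ratio test on column x_2 — row 1: (19/3)/(5/3) = 19/5; row 2: (23/3)/(4/3) = 23/4; row 3: (37/3)/(14/3) = 37/14; row 4: (5/3)/(1/3) = 5. Minimum is 37/14 at row 3 (s_3 leaves); pivot element 14/3.
Divide row 3 by 14/3; eliminate column x_2 from the other rows.
In the new row 3, the RHS entry is the old entry divided by the pivot: (37/3)/(14/3) = 37/14.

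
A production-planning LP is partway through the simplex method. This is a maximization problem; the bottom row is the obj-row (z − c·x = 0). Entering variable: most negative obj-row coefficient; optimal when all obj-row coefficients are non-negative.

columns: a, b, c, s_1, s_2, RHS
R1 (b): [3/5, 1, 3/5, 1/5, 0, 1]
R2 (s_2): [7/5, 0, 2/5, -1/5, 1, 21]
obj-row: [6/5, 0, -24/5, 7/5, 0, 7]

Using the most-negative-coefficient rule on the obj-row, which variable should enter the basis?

c

Negative obj-row entries: c: -24/5.
The most negative is -24/5 in column c, so c enters.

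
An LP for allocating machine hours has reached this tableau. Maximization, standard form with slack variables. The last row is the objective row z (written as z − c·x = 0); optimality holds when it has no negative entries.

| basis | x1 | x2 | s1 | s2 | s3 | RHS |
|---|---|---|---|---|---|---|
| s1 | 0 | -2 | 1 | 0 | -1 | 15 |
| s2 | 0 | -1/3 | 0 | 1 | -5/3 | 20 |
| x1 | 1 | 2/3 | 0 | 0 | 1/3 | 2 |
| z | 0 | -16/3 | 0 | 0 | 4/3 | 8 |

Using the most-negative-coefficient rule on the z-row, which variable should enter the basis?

x2

Negative z-row entries: x2: -16/3.
The most negative is -16/3 in column x2, so x2 enters.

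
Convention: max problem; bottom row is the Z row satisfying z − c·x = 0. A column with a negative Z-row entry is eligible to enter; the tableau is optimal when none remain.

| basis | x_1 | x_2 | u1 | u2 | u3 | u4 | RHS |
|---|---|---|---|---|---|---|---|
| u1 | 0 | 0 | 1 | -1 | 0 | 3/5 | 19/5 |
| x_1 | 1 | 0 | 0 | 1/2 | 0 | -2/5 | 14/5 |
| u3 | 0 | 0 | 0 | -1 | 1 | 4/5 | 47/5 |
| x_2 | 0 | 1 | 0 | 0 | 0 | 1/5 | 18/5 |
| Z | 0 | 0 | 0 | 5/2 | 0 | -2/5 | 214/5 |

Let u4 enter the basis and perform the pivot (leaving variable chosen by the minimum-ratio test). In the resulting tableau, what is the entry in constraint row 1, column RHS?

Ratio test on column u4 — row 1: (19/5)/(3/5) = 19/3; row 2: entry -2/5 ≤ 0; row 3: (47/5)/(4/5) = 47/4; row 4: (18/5)/(1/5) = 18. Minimum is 19/3 at row 1 (u1 leaves); pivot element 3/5.
Divide row 1 by 3/5; eliminate column u4 from the other rows.
In the new row 1, the RHS entry is the old entry divided by the pivot: (19/5)/(3/5) = 19/3.

19/3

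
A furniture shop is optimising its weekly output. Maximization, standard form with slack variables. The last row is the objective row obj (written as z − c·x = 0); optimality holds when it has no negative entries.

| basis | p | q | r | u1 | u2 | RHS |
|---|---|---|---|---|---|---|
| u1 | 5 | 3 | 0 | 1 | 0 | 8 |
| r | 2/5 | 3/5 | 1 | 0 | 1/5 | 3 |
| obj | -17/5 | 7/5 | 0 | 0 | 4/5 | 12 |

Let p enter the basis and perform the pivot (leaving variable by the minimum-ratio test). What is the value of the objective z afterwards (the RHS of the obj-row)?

Ratio test on column p — row 1: 8/5 = 8/5; row 2: 3/(2/5) = 15/2. Minimum is 8/5 at row 1 (u1 leaves); pivot element 5.
Pivot on row 1; the obj-row RHS becomes 12 − (-17/5)·(8/5) = 436/25.

436/25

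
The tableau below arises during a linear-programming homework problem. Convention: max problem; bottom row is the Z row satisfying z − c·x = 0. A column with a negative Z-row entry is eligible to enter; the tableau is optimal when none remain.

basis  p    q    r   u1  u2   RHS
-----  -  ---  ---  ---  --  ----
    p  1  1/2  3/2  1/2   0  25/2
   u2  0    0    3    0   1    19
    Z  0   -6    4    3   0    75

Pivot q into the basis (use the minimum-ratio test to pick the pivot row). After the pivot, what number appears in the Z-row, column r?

22

Ratio test on column q — row 1: (25/2)/(1/2) = 25; row 2: entry 0 ≤ 0. Minimum is 25 at row 1 (p leaves); pivot element 1/2.
Divide row 1 by 1/2; eliminate column q from the other rows.
Z-row update in column r: 4 − (-6)·3 = 22.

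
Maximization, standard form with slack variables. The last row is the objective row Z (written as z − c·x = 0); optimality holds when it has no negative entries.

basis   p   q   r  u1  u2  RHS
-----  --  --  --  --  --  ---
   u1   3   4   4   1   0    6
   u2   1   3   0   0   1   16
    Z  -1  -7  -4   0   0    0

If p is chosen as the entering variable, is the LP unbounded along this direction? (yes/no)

no

Column p has positive entries in row(s) 1, 2, so the ratio test bounds it — not unbounded.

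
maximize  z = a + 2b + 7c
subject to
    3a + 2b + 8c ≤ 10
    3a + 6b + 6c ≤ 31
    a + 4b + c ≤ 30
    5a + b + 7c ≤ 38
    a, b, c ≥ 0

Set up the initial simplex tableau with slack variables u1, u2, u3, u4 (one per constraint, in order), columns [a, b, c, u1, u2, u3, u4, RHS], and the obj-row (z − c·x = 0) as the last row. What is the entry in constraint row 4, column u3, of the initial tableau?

Slack u3 belongs to constraint 3; its column is the unit vector e_3, so the entry in row 4 is 0.

0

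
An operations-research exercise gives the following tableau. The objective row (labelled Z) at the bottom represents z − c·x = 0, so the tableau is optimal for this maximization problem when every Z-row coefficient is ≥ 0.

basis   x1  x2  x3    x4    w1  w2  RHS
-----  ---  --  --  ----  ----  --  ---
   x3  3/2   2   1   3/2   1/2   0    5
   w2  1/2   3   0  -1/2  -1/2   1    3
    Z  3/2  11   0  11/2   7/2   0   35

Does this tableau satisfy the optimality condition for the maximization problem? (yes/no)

Every Z-row coefficient is ≥ 0, so the tableau is optimal.

yes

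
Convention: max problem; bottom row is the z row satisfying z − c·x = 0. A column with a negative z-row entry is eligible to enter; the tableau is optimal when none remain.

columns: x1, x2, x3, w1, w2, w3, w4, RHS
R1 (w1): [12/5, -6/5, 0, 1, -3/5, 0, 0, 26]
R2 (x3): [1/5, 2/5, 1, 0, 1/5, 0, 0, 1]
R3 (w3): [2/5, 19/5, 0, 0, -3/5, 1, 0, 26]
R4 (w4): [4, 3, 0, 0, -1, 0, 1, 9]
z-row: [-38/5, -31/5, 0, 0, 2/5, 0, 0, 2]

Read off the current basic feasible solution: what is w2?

w2 is not in the basis, so in the current basic feasible solution w2 = 0.

0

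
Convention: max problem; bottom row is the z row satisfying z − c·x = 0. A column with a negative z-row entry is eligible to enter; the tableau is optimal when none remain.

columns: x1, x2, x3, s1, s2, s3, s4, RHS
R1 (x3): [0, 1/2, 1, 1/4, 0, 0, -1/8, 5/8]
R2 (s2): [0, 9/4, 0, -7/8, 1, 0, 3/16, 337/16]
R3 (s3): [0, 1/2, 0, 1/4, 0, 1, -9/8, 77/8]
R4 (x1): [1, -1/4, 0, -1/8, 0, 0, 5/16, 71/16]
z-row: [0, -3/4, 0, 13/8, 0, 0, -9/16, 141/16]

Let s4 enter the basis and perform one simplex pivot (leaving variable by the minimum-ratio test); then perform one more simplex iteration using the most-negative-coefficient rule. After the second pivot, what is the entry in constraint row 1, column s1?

Ratio test on column s4 — row 1: entry -1/8 ≤ 0; row 2: (337/16)/(3/16) = 337/3; row 3: entry -9/8 ≤ 0; row 4: (71/16)/(5/16) = 71/5. Minimum is 71/5 at row 4 (x1 leaves); pivot element 5/16.
Divide row 4 by 5/16; eliminate column s4 from the other rows.
Second iteration: most negative z-row entry is -6/5 in column x2, so x2 enters.
Ratio test on column x2 — row 1: (12/5)/(2/5) = 6; row 2: (92/5)/(12/5) = 23/3; row 3: entry -2/5 ≤ 0; row 4: entry -4/5 ≤ 0. Minimum is 6 at row 1 (x3 leaves); pivot element 2/5.
Divide row 1 by 2/5; eliminate column x2 from the other rows.
After both pivots, the entry at constraint row 1, column s1 is 1/2.

1/2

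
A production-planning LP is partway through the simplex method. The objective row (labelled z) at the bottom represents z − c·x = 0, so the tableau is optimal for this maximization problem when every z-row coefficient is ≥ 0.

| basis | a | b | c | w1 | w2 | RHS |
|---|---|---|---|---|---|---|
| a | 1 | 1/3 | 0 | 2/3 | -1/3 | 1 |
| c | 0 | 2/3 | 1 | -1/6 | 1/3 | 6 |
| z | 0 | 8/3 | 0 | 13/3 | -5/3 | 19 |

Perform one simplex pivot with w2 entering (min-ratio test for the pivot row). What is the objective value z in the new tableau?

Ratio test on column w2 — row 1: entry -1/3 ≤ 0; row 2: 6/(1/3) = 18. Minimum is 18 at row 2 (c leaves); pivot element 1/3.
Pivot on row 2; the z-row RHS becomes 19 − (-5/3)·18 = 49.

49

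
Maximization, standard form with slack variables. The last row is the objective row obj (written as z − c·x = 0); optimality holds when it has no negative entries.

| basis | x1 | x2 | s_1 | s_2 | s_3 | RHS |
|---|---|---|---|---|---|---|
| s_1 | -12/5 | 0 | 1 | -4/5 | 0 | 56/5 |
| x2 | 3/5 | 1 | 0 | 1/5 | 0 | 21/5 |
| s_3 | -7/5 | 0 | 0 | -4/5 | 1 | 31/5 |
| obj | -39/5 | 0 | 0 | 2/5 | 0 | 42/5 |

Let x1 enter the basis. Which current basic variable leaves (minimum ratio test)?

Column x1 entries and ratios — s_1: -12/5 ≤ 0, skip; x2: (21/5)/(3/5) = 7; s_3: -7/5 ≤ 0, skip.
Smallest ratio is 7 in the row of x2, so x2 leaves.

x2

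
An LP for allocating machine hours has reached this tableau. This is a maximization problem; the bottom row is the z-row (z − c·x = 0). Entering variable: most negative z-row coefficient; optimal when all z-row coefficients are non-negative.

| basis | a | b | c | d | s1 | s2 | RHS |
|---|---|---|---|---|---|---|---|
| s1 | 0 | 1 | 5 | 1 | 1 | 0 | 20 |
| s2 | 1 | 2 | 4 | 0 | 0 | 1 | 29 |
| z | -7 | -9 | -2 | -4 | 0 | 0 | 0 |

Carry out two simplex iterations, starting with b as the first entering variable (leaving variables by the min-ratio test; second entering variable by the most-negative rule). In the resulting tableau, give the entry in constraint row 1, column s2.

-1/2

Ratio test on column b — row 1: 20/1 = 20; row 2: 29/2 = 29/2. Minimum is 29/2 at row 2 (s2 leaves); pivot element 2.
Divide row 2 by 2; eliminate column b from the other rows.
Second iteration: most negative z-row entry is -4 in column d, so d enters.
Ratio test on column d — row 1: (11/2)/1 = 11/2; row 2: entry 0 ≤ 0. Minimum is 11/2 at row 1 (s1 leaves); pivot element 1.
Divide row 1 by 1; eliminate column d from the other rows.
After both pivots, the entry at constraint row 1, column s2 is -1/2.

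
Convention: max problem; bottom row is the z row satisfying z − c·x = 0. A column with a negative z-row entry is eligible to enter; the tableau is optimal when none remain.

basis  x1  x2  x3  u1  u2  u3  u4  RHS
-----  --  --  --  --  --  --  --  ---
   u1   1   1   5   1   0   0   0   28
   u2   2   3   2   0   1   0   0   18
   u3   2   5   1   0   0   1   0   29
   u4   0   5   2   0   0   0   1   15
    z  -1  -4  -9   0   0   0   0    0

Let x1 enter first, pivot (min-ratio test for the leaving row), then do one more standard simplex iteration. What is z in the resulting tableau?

Ratio test on column x1 — row 1: 28/1 = 28; row 2: 18/2 = 9; row 3: 29/2 = 29/2; row 4: entry 0 ≤ 0. Minimum is 9 at row 2 (u2 leaves); pivot element 2.
Pivot on row 2; the z-row RHS becomes 0 − (-1)·9 = 9.
Next entering variable (most negative z-row entry -8): x3.
Ratio test on column x3 — row 1: 19/4 = 19/4; row 2: 9/1 = 9; row 3: entry -1 ≤ 0; row 4: 15/2 = 15/2. Minimum is 19/4 at row 1 (u1 leaves); pivot element 4.
After the second pivot the z-row RHS is 9 − (-8)·(19/4) = 47.

47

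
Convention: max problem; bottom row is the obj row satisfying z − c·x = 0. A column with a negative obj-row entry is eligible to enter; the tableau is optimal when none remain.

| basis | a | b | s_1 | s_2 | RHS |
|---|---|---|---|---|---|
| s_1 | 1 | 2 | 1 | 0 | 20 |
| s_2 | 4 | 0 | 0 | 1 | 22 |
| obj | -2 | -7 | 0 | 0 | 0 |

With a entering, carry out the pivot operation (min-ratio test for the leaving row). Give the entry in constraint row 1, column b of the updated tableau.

Ratio test on column a — row 1: 20/1 = 20; row 2: 22/4 = 11/2. Minimum is 11/2 at row 2 (s_2 leaves); pivot element 4.
Divide row 2 by 4; eliminate column a from the other rows.
Row 1 update in column b: 2 − 1·0 = 2.

2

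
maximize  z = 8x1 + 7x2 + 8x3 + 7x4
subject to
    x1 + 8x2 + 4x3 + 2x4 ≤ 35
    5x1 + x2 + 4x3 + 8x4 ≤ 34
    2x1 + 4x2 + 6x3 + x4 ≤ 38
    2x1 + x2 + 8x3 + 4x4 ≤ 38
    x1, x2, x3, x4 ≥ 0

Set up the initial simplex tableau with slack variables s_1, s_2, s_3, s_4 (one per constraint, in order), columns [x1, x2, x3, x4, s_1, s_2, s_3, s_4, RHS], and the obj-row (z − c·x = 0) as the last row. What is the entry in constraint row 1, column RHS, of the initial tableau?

35

The RHS of constraint 1 is b_1 = 35.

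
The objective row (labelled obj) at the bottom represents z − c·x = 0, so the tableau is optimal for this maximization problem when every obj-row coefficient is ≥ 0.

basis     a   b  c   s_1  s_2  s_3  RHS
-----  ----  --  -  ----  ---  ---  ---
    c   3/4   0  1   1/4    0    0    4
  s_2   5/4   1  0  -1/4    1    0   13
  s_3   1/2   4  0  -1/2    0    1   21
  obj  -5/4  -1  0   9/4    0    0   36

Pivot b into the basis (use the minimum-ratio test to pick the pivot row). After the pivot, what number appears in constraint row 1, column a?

3/4

Ratio test on column b — row 1: entry 0 ≤ 0; row 2: 13/1 = 13; row 3: 21/4 = 21/4. Minimum is 21/4 at row 3 (s_3 leaves); pivot element 4.
Divide row 3 by 4; eliminate column b from the other rows.
Row 1 update in column a: 3/4 − 0·(1/8) = 3/4.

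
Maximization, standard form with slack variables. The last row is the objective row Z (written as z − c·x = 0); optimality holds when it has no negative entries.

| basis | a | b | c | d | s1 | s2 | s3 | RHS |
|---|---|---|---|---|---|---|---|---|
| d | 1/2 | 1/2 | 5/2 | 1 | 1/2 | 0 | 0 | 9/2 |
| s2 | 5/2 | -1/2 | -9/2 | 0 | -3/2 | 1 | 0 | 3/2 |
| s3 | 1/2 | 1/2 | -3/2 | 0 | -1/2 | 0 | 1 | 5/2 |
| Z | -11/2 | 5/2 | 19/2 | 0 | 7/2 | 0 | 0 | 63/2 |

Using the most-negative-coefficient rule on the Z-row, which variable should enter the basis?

a

Negative Z-row entries: a: -11/2.
The most negative is -11/2 in column a, so a enters.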